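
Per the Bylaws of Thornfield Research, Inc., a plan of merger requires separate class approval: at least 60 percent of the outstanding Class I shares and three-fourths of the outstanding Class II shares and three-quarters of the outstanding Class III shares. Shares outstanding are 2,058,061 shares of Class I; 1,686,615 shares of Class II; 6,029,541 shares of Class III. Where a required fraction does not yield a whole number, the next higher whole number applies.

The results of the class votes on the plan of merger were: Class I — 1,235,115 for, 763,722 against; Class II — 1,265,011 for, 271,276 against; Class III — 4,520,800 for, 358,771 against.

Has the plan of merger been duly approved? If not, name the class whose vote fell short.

Not approved — the Class III shares did not give the required vote.

Class I: 3/5 of 2058061 = 1234836.60, rounded up to 1234837; 1,234,837 required, 1,235,115 in favor — approved.
Class II: 3/4 of 1686615 = 1264961.25, rounded up to 1264962; 1,264,962 required, 1,265,011 in favor — approved.
Class III: 3/4 of 6029541 = 4522155.75, rounded up to 4522156; 4,522,156 required, 4,520,800 in favor — not approved.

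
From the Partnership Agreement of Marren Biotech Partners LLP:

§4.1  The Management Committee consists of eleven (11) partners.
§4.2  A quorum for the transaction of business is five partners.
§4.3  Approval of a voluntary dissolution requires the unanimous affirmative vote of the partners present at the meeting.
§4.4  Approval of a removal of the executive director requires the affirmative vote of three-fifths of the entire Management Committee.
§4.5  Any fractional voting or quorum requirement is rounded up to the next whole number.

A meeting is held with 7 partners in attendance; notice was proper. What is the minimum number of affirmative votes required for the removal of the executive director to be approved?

7

The removal of the executive director requires three-fifths of the entire Management Committee (11).
3/5 of 11 = 6.60, rounded up to 7.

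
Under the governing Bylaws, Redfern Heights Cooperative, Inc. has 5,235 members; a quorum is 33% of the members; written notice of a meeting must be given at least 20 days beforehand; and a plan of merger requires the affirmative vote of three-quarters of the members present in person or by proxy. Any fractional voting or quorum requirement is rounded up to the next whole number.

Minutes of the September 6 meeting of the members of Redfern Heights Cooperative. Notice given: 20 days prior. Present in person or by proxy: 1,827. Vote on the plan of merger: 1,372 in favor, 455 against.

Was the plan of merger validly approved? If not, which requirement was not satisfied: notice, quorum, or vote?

Notice: 20 days given; 20 required. Satisfied.
Quorum: 33% of 5,235 = 1,727.55, rounded up to 1,728; 1,827 present. Satisfied.
Vote: requires three-fourths of those present (1,827); 3/4 of 1827 = 1370.25, rounded up to 1371, so 1,371 needed; 1,372 in favor. Satisfied.

Valid — all requirements satisfied.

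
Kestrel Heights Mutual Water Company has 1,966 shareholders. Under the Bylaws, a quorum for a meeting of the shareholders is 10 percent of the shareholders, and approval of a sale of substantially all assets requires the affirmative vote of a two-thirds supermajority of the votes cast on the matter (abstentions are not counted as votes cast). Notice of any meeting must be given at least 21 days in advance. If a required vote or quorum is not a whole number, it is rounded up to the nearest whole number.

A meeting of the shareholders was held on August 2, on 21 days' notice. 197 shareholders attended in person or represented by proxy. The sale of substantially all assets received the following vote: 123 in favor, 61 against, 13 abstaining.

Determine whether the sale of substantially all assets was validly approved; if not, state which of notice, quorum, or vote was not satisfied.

Valid — all requirements satisfied.

Notice: 21 days given; 21 required. Satisfied.
Quorum: 10% of 1,966 = 196.60, rounded up to 197; 197 present. Satisfied.
Vote: requires two-thirds of the votes cast (197 − 13 abstaining = 184); 2/3 of 184 = 122.67, rounded up to 123, so 123 needed; 123 in favor. Satisfied.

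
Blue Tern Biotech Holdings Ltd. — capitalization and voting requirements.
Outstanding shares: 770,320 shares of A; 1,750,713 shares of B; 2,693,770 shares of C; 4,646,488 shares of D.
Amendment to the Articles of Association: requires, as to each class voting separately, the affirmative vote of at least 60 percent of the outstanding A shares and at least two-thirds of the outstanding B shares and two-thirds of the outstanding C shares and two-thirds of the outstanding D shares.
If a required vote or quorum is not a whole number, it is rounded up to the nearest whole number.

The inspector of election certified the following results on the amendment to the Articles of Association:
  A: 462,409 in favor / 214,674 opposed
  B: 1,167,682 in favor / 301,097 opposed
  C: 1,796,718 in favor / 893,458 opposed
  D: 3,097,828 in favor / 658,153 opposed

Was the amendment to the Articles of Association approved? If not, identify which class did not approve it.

A: 3/5 of 770320 = 462192; 462,192 required, 462,409 in favor — approved.
B: 2/3 of 1750713 = 1167142; 1,167,142 required, 1,167,682 in favor — approved.
C: 2/3 of 2693770 = 1795846.67, rounded up to 1795847; 1,795,847 required, 1,796,718 in favor — approved.
D: 2/3 of 4646488 = 3097658.67, rounded up to 3097659; 3,097,659 required, 3,097,828 in favor — approved.

Approved — every class gave the required vote.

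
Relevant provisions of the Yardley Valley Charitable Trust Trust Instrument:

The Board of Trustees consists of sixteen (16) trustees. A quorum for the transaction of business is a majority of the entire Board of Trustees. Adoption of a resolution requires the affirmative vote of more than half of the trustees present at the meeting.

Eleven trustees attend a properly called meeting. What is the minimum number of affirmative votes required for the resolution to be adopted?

The resolution requires a majority of the trustees present (11).
A majority of 11 is 6.

6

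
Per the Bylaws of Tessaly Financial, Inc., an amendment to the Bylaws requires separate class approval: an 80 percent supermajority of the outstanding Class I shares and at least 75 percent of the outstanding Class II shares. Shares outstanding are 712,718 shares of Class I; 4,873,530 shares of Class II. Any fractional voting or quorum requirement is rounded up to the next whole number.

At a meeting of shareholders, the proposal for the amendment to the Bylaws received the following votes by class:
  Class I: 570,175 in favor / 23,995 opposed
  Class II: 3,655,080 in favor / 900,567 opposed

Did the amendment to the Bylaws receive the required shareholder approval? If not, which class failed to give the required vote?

Class I: 4/5 of 712718 = 570174.40, rounded up to 570175; 570,175 required, 570,175 in favor — approved.
Class II: 3/4 of 4873530 = 3655147.50, rounded up to 3655148; 3,655,148 required, 3,655,080 in favor — not approved.

Not approved — the Class II shares did not give the required vote.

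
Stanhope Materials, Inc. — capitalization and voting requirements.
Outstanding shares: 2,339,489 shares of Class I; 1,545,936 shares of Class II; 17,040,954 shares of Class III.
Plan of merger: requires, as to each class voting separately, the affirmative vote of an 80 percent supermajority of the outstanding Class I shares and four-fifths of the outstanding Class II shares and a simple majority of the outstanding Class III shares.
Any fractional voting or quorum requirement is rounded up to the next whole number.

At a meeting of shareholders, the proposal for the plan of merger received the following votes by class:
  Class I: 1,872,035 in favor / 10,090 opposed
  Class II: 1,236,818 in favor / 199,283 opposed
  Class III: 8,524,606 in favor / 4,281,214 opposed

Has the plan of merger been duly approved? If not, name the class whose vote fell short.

Approved — every class gave the required vote.

Class I: 4/5 of 2339489 = 1871591.20, rounded up to 1871592; 1,871,592 required, 1,872,035 in favor — approved.
Class II: 4/5 of 1545936 = 1236748.80, rounded up to 1236749; 1,236,749 required, 1,236,818 in favor — approved.
Class III: a majority of 17040954 is 8520478; 8,520,478 required, 8,524,606 in favor — approved.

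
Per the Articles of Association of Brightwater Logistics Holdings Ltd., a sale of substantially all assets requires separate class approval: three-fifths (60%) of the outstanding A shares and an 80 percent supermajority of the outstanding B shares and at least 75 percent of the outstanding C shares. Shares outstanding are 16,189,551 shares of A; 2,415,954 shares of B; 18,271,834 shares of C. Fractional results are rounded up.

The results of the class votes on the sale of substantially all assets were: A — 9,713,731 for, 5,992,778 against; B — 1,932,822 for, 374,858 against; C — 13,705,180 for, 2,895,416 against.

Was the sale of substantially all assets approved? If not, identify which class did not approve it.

A: 3/5 of 16189551 = 9713730.60, rounded up to 9713731; 9,713,731 required, 9,713,731 in favor — approved.
B: 4/5 of 2415954 = 1932763.20, rounded up to 1932764; 1,932,764 required, 1,932,822 in favor — approved.
C: 3/4 of 18271834 = 13703875.50, rounded up to 13703876; 13,703,876 required, 13,705,180 in favor — approved.

Approved — every class gave the required vote.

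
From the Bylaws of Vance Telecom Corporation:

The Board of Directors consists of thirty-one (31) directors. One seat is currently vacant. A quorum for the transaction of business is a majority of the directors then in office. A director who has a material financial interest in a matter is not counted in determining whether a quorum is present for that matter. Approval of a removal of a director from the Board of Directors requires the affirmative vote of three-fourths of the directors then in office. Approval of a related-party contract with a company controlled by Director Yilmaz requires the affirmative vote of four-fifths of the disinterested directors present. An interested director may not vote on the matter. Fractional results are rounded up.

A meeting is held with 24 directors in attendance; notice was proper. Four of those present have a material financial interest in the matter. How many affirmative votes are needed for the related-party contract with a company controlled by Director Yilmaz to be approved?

The related-party contract with a company controlled by Director Yilmaz requires four-fifths of the disinterested directors present (24 − 4 = 20).
4/5 of 20 = 16.

16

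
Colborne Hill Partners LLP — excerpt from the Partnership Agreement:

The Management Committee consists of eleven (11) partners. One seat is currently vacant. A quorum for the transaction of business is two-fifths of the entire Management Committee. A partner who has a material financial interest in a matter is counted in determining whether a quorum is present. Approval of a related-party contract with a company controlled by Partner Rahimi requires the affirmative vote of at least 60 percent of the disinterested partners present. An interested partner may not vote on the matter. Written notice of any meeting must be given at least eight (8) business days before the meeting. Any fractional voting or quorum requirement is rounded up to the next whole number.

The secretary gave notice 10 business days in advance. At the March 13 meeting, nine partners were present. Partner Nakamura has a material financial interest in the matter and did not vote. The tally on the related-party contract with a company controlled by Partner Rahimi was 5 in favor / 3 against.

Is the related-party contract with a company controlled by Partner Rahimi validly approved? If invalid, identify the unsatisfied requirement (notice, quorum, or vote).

Valid — all requirements satisfied.

Notice: 10 business days given; 8 required (10 ≥ 8). Satisfied.
Quorum: 9 present (interested partners count toward quorum); quorum is 5. Satisfied.
Vote: the related-party contract with a company controlled by Partner Rahimi requires three-fifths of the disinterested partners present (9 − 1 = 8). 3/5 of 8 = 4.80, rounded up to 5, so 5 affirmative votes are needed; 5 voted in favor. Satisfied.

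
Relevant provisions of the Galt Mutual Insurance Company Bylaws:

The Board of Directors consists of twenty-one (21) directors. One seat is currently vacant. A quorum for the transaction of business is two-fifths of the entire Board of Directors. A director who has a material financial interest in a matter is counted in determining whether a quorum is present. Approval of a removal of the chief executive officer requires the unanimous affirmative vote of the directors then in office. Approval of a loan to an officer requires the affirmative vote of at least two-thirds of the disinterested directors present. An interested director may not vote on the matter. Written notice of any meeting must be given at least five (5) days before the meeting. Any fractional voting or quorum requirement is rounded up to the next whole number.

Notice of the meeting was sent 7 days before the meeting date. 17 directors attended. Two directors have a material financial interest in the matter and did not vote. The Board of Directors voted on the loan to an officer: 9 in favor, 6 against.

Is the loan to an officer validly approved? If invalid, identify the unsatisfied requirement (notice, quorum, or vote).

Invalid — vote requirement not satisfied.

Notice: 7 days given; 5 required (7 ≥ 5). Satisfied.
Quorum: 17 present (interested directors count toward quorum); quorum is 9. Satisfied.
Vote: the loan to an officer requires two-thirds of the disinterested directors present (17 − 2 = 15). 2/3 of 15 = 10, so 10 affirmative votes are needed; 9 voted in favor. Not satisfied.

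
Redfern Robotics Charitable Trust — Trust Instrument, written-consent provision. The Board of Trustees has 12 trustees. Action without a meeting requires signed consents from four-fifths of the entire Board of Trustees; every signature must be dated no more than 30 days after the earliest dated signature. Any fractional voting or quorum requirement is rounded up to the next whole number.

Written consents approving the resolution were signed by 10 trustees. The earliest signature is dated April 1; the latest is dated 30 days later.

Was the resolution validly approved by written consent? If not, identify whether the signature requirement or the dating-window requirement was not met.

Effective — both the signature and dating-window requirements are satisfied.

Signatures required: four-fifths of 12 — 4/5 of 12 = 9.60, rounded up to 10, so 10 needed; 10 signed. Sufficient.
Dating window: the latest signature is 30 days after the earliest; the limit is 30 days. Within the window.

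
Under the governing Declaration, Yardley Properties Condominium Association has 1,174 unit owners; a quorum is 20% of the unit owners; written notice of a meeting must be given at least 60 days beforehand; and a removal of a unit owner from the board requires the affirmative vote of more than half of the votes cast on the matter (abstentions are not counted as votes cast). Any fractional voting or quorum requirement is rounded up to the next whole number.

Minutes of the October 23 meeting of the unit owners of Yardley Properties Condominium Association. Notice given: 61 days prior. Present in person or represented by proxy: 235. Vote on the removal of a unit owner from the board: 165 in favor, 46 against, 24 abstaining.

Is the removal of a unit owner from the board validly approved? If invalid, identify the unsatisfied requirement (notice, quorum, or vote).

Valid — all requirements satisfied.

Notice: 61 days given; 60 required. Satisfied.
Quorum: 20% of 1,174 = 234.80, rounded up to 235; 235 present. Satisfied.
Vote: requires a majority of the votes cast (235 − 24 abstaining = 211); a majority of 211 is 106, so 106 needed; 165 in favor. Satisfied.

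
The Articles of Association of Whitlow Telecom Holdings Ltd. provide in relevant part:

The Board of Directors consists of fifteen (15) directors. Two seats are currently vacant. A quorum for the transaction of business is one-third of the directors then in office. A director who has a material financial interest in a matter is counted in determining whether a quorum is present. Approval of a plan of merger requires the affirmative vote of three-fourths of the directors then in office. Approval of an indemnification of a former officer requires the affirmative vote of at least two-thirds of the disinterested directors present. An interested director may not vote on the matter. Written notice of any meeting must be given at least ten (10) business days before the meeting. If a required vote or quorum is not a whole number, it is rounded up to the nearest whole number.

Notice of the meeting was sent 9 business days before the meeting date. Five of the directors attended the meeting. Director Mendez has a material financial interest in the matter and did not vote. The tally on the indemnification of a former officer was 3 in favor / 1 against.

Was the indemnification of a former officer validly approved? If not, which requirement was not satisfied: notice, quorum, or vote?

Invalid — notice requirement not satisfied.

Notice: 9 business days given; 10 required (9 < 10). Not satisfied.
Quorum: 5 present (interested directors count toward quorum); quorum is 5. Satisfied.
Vote: the indemnification of a former officer requires two-thirds of the disinterested directors present (5 − 1 = 4). 2/3 of 4 = 2.67, rounded up to 3, so 3 affirmative votes are needed; 3 voted in favor. Satisfied.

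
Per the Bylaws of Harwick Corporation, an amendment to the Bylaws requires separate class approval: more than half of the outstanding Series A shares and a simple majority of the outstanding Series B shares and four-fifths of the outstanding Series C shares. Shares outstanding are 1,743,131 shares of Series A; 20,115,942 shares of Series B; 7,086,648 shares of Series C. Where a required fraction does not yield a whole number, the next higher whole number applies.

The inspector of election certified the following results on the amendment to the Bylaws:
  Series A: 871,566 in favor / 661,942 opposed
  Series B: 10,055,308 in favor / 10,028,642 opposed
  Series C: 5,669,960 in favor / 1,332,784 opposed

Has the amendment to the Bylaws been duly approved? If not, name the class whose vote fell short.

Not approved — the Series B shares did not give the required vote.

Series A: a majority of 1743131 is 871566; 871,566 required, 871,566 in favor — approved.
Series B: a majority of 20115942 is 10057972; 10,057,972 required, 10,055,308 in favor — not approved.
Series C: 4/5 of 7086648 = 5669318.40, rounded up to 5669319; 5,669,319 required, 5,669,960 in favor — approved.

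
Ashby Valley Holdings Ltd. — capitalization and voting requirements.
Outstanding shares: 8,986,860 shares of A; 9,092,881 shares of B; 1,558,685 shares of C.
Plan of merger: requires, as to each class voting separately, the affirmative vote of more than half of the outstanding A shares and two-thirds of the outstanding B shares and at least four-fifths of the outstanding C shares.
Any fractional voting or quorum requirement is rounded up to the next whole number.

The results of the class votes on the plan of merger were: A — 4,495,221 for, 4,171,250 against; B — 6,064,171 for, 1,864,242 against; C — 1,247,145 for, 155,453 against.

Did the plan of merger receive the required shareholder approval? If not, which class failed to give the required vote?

A: a majority of 8986860 is 4493431; 4,493,431 required, 4,495,221 in favor — approved.
B: 2/3 of 9092881 = 6061920.67, rounded up to 6061921; 6,061,921 required, 6,064,171 in favor — approved.
C: 4/5 of 1558685 = 1246948; 1,246,948 required, 1,247,145 in favor — approved.

Approved — every class gave the required vote.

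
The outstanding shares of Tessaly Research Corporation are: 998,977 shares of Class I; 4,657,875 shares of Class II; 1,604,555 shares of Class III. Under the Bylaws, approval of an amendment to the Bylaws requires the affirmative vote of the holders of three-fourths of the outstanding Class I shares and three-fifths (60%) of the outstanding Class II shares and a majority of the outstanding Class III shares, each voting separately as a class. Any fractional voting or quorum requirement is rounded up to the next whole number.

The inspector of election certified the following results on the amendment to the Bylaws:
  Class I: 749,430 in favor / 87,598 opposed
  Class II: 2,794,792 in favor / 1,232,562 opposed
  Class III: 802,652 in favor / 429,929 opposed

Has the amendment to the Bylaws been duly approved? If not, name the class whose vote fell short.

Approved — every class gave the required vote.

Class I: 3/4 of 998977 = 749232.75, rounded up to 749233; 749,233 required, 749,430 in favor — approved.
Class II: 3/5 of 4657875 = 2794725; 2,794,725 required, 2,794,792 in favor — approved.
Class III: a majority of 1604555 is 802278; 802,278 required, 802,652 in favor — approved.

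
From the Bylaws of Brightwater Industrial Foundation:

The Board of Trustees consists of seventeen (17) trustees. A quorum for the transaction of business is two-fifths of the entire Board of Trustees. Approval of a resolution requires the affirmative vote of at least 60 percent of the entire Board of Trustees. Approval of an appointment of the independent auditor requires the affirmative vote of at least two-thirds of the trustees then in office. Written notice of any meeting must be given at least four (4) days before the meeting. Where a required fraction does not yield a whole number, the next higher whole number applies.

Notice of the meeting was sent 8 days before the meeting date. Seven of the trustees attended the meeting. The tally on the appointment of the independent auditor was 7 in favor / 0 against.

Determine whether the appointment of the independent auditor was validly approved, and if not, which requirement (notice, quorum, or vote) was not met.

Invalid — vote requirement not satisfied.

Notice: 8 days given; 4 required (8 ≥ 4). Satisfied.
Quorum: 7 present; quorum is 7. Satisfied.
Vote: the appointment of the independent auditor requires two-thirds of the trustees then in office (17). 2/3 of 17 = 11.33, rounded up to 12, so 12 affirmative votes are needed; 7 voted in favor. Not satisfied.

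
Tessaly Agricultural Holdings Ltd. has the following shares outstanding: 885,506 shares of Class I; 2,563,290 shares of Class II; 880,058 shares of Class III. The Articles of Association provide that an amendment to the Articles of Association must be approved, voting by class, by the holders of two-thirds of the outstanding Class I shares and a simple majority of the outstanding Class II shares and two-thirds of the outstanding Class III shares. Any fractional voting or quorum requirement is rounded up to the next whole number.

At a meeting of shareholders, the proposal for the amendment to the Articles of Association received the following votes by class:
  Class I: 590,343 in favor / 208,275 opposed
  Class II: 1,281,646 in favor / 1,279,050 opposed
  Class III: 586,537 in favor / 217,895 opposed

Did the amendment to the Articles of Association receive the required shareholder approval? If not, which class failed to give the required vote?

Not approved — the Class III shares did not give the required vote.

Class I: 2/3 of 885506 = 590337.33, rounded up to 590338; 590,338 required, 590,343 in favor — approved.
Class II: a majority of 2563290 is 1281646; 1,281,646 required, 1,281,646 in favor — approved.
Class III: 2/3 of 880058 = 586705.33, rounded up to 586706; 586,706 required, 586,537 in favor — not approved.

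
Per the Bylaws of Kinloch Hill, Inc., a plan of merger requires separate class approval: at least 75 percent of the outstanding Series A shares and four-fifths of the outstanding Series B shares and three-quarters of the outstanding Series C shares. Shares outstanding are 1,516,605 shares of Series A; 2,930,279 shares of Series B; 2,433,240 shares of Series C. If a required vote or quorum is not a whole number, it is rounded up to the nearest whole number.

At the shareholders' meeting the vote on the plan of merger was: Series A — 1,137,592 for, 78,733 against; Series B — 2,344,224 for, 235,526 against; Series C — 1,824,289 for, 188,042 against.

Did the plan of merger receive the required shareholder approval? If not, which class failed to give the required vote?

Not approved — the Series C shares did not give the required vote.

Series A: 3/4 of 1516605 = 1137453.75, rounded up to 1137454; 1,137,454 required, 1,137,592 in favor — approved.
Series B: 4/5 of 2930279 = 2344223.20, rounded up to 2344224; 2,344,224 required, 2,344,224 in favor — approved.
Series C: 3/4 of 2433240 = 1824930; 1,824,930 required, 1,824,289 in favor — not approved.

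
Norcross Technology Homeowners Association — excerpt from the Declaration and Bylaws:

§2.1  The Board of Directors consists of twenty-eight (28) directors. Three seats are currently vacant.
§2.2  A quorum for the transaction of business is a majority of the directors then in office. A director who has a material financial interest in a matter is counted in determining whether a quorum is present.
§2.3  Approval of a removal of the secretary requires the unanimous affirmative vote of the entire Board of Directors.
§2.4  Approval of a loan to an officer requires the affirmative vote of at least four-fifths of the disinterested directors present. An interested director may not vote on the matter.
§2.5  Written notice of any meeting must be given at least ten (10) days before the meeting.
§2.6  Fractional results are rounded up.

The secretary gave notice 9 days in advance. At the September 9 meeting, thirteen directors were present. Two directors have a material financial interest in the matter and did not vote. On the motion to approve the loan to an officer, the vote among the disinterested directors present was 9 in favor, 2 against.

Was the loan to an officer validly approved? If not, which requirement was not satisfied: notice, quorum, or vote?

Invalid — notice requirement not satisfied.

Notice: 9 days given; 10 required (9 < 10). Not satisfied.
Quorum: 13 present (interested directors count toward quorum); quorum is 13. Satisfied.
Vote: the loan to an officer requires four-fifths of the disinterested directors present (13 − 2 = 11). 4/5 of 11 = 8.80, rounded up to 9, so 9 affirmative votes are needed; 9 voted in favor. Satisfied.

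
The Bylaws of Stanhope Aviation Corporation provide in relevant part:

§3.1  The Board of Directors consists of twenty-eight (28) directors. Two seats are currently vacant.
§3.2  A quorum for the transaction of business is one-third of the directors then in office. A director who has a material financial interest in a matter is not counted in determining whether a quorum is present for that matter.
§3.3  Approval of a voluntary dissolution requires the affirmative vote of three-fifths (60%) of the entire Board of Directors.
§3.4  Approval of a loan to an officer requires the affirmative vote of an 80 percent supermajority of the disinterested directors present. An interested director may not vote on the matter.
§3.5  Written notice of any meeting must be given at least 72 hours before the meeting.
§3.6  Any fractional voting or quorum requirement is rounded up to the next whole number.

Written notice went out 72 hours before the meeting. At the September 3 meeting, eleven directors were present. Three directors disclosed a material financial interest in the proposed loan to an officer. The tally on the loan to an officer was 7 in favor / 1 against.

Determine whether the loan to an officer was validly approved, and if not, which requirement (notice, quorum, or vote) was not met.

Notice: 72 hours given; 72 required (72 ≥ 72). Satisfied.
Quorum: 11 present, but the 3 interested directors do not count, leaving 8. Quorum is 9. Not satisfied.
Vote: the loan to an officer requires four-fifths of the disinterested directors present (11 − 3 = 8). 4/5 of 8 = 6.40, rounded up to 7, so 7 affirmative votes are needed; 7 voted in favor. Satisfied. (Moot — without a quorum no business can be validly transacted.)

Invalid — quorum requirement not satisfied.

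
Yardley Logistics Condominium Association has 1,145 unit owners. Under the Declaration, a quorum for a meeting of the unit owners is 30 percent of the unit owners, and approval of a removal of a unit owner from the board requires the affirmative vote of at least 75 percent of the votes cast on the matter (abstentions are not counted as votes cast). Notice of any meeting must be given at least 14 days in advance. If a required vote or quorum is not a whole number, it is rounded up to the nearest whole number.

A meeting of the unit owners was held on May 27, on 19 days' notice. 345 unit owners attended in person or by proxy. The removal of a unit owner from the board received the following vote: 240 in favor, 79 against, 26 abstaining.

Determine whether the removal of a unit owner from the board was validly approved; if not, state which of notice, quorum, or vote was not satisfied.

Valid — all requirements satisfied.

Notice: 19 days given; 14 required. Satisfied.
Quorum: 30% of 1,145 = 343.50, rounded up to 344; 345 present. Satisfied.
Vote: requires three-fourths of the votes cast (345 − 26 abstaining = 319); 3/4 of 319 = 239.25, rounded up to 240, so 240 needed; 240 in favor. Satisfied.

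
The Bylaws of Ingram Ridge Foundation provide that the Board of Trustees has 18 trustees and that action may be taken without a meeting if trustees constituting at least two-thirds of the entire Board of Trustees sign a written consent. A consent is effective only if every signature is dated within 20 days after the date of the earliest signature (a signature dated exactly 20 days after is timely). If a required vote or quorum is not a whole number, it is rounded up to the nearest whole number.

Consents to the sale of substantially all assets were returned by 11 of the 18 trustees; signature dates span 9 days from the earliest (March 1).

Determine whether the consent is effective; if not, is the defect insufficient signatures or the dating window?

Signatures required: at least two-thirds of 18 — 2/3 of 18 = 12, so 12 needed; 11 signed. Insufficient.
Dating window: the latest signature is 9 days after the earliest; the limit is 20 days. Within the window.

Not effective — insufficient signatures.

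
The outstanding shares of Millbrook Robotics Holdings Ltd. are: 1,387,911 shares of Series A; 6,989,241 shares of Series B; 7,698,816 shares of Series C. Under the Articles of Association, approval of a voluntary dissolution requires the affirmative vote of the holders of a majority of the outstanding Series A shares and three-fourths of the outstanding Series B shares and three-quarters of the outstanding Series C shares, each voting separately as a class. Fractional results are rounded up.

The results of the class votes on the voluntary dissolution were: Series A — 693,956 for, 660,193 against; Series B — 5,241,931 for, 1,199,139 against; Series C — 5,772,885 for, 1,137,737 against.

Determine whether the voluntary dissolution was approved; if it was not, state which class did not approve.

Not approved — the Series C shares did not give the required vote.

Series A: a majority of 1387911 is 693956; 693,956 required, 693,956 in favor — approved.
Series B: 3/4 of 6989241 = 5241930.75, rounded up to 5241931; 5,241,931 required, 5,241,931 in favor — approved.
Series C: 3/4 of 7698816 = 5774112; 5,774,112 required, 5,772,885 in favor — not approved.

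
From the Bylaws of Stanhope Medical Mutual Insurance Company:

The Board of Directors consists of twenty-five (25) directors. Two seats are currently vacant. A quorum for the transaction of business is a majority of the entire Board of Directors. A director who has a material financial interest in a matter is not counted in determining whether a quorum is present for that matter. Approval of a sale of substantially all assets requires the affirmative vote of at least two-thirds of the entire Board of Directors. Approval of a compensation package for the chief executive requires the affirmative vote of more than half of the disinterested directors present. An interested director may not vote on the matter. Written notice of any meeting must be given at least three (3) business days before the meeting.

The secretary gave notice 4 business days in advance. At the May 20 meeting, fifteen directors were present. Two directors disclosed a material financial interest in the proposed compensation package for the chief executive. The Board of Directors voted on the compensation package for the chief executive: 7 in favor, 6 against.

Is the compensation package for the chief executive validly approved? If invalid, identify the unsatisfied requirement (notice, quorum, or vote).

Valid — all requirements satisfied.

Notice: 4 business days given; 3 required (4 ≥ 3). Satisfied.
Quorum: 15 present, but the 2 interested directors do not count, leaving 13. Quorum is 13. Satisfied.
Vote: the compensation package for the chief executive requires a majority of the disinterested directors present (15 − 2 = 13). A majority of 13 is 7, so 7 affirmative votes are needed; 7 voted in favor. Satisfied.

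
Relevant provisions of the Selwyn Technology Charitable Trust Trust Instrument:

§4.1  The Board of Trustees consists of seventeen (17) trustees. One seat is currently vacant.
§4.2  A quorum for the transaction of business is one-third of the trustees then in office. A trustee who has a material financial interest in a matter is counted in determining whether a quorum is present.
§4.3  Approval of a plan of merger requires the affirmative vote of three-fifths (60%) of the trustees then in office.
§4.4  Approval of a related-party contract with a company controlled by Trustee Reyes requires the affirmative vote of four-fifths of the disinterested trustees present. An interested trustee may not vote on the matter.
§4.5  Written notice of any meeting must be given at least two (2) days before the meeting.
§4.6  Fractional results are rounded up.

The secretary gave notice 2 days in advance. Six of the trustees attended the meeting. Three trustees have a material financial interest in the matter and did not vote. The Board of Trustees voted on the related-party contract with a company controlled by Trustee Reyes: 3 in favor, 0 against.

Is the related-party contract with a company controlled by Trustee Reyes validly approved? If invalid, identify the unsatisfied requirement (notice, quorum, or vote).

Notice: 2 days given; 2 required (2 ≥ 2). Satisfied.
Quorum: 6 present (interested trustees count toward quorum); quorum is 6. Satisfied.
Vote: the related-party contract with a company controlled by Trustee Reyes requires four-fifths of the disinterested trustees present (6 − 3 = 3). 4/5 of 3 = 2.40, rounded up to 3, so 3 affirmative votes are needed; 3 voted in favor. Satisfied.

Valid — all requirements satisfied.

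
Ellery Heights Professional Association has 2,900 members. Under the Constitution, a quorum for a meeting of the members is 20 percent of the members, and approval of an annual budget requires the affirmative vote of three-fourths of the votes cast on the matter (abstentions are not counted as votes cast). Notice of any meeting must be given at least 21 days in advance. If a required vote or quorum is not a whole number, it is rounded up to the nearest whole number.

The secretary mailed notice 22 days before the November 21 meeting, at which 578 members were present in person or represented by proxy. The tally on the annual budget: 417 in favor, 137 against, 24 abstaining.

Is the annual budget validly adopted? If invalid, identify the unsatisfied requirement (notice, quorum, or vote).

Notice: 22 days given; 21 required. Satisfied.
Quorum: 20% of 2,900 = 580; 578 present. Not satisfied.
Vote: requires three-fourths of the votes cast (578 − 24 abstaining = 554); 3/4 of 554 = 415.50, rounded up to 416, so 416 needed; 417 in favor. Satisfied.

Invalid — quorum requirement not satisfied.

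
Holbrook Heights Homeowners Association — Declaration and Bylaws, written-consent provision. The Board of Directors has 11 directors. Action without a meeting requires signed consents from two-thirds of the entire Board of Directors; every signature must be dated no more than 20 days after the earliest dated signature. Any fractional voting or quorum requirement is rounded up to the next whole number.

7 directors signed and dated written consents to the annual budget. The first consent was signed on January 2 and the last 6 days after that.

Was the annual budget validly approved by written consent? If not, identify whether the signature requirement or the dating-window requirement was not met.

Signatures required: two-thirds of 11 — 2/3 of 11 = 7.33, rounded up to 8, so 8 needed; 7 signed. Insufficient.
Dating window: the latest signature is 6 days after the earliest; the limit is 20 days. Within the window.

Not effective — insufficient signatures.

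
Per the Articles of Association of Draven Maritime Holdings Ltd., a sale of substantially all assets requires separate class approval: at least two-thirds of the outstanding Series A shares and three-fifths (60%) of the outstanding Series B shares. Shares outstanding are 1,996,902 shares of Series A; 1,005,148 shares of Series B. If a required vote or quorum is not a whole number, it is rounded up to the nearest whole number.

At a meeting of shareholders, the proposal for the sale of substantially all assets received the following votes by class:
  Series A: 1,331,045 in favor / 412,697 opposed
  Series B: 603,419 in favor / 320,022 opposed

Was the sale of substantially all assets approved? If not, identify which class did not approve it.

Series A: 2/3 of 1996902 = 1331268; 1,331,268 required, 1,331,045 in favor — not approved.
Series B: 3/5 of 1005148 = 603088.80, rounded up to 603089; 603,089 required, 603,419 in favor — approved.

Not approved — the Series A shares did not give the required vote.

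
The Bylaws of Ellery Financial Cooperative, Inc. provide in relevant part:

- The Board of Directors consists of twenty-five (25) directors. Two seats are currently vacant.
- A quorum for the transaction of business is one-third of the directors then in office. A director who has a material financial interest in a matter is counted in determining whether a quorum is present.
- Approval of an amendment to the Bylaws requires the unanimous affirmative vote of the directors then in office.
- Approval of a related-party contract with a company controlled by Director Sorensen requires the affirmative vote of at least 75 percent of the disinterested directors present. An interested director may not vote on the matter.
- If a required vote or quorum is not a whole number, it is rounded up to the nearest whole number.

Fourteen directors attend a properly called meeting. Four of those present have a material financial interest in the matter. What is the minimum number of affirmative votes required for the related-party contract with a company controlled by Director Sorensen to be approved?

8

The related-party contract with a company controlled by Director Sorensen requires three-fourths of the disinterested directors present (14 − 4 = 10).
3/4 of 10 = 7.50, rounded up to 8.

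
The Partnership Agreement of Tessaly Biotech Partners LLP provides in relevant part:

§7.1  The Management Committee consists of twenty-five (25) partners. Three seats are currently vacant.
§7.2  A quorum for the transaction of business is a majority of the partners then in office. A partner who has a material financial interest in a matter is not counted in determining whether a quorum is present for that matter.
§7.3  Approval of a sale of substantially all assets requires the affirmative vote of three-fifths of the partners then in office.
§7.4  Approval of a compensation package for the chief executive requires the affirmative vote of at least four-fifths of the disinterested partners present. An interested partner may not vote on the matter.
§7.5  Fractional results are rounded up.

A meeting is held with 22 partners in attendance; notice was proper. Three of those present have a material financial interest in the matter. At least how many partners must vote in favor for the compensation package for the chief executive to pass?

The compensation package for the chief executive requires four-fifths of the disinterested partners present (22 − 3 = 19).
4/5 of 19 = 15.20, rounded up to 16.

16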